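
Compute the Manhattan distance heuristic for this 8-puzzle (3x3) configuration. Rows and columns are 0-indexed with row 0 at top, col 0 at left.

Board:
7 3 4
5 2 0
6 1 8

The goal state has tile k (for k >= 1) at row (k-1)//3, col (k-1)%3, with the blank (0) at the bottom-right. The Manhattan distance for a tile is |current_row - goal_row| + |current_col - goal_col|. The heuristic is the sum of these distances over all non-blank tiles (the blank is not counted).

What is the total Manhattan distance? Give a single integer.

Answer: 15

Derivation:
Tile 7: (0,0)->(2,0) = 2
Tile 3: (0,1)->(0,2) = 1
Tile 4: (0,2)->(1,0) = 3
Tile 5: (1,0)->(1,1) = 1
Tile 2: (1,1)->(0,1) = 1
Tile 6: (2,0)->(1,2) = 3
Tile 1: (2,1)->(0,0) = 3
Tile 8: (2,2)->(2,1) = 1
Sum: 2 + 1 + 3 + 1 + 1 + 3 + 3 + 1 = 15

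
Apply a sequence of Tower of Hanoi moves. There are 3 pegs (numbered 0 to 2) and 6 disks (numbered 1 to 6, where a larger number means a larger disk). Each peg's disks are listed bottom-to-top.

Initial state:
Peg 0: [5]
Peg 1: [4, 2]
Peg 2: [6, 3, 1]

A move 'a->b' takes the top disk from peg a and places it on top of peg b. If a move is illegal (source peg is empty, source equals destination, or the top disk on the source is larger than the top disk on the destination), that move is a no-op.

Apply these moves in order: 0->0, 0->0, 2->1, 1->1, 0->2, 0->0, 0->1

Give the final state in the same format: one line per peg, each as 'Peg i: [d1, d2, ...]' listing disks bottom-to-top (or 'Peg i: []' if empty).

After move 1 (0->0):
Peg 0: [5]
Peg 1: [4, 2]
Peg 2: [6, 3, 1]

After move 2 (0->0):
Peg 0: [5]
Peg 1: [4, 2]
Peg 2: [6, 3, 1]

After move 3 (2->1):
Peg 0: [5]
Peg 1: [4, 2, 1]
Peg 2: [6, 3]

After move 4 (1->1):
Peg 0: [5]
Peg 1: [4, 2, 1]
Peg 2: [6, 3]

After move 5 (0->2):
Peg 0: [5]
Peg 1: [4, 2, 1]
Peg 2: [6, 3]

After move 6 (0->0):
Peg 0: [5]
Peg 1: [4, 2, 1]
Peg 2: [6, 3]

After move 7 (0->1):
Peg 0: [5]
Peg 1: [4, 2, 1]
Peg 2: [6, 3]

Answer: Peg 0: [5]
Peg 1: [4, 2, 1]
Peg 2: [6, 3]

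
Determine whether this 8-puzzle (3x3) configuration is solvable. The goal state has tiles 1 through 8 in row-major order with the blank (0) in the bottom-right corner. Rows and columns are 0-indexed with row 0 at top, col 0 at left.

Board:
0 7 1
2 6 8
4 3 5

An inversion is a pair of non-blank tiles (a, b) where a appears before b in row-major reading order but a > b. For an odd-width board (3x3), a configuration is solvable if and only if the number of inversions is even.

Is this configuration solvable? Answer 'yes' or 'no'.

Inversions (pairs i<j in row-major order where tile[i] > tile[j] > 0): 13
13 is odd, so the puzzle is not solvable.

Answer: no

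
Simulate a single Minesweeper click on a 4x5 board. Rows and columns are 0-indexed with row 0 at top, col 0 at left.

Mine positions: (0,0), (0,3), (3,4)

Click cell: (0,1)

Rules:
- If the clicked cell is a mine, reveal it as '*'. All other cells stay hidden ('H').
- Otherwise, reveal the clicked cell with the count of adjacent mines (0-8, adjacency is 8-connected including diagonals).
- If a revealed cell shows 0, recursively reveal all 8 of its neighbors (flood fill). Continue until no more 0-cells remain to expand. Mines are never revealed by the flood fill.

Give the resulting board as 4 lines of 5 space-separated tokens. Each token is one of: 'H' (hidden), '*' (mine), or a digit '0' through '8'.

H 1 H H H
H H H H H
H H H H H
H H H H H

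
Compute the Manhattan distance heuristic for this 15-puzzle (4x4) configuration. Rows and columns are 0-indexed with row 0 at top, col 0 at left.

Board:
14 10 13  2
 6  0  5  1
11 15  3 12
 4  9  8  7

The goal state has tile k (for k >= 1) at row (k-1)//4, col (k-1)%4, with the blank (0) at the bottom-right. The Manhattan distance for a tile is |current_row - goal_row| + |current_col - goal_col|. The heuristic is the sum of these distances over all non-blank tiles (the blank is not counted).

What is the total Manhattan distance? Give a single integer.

Tile 14: (0,0)->(3,1) = 4
Tile 10: (0,1)->(2,1) = 2
Tile 13: (0,2)->(3,0) = 5
Tile 2: (0,3)->(0,1) = 2
Tile 6: (1,0)->(1,1) = 1
Tile 5: (1,2)->(1,0) = 2
Tile 1: (1,3)->(0,0) = 4
Tile 11: (2,0)->(2,2) = 2
Tile 15: (2,1)->(3,2) = 2
Tile 3: (2,2)->(0,2) = 2
Tile 12: (2,3)->(2,3) = 0
Tile 4: (3,0)->(0,3) = 6
Tile 9: (3,1)->(2,0) = 2
Tile 8: (3,2)->(1,3) = 3
Tile 7: (3,3)->(1,2) = 3
Sum: 4 + 2 + 5 + 2 + 1 + 2 + 4 + 2 + 2 + 2 + 0 + 6 + 2 + 3 + 3 = 40

Answer: 40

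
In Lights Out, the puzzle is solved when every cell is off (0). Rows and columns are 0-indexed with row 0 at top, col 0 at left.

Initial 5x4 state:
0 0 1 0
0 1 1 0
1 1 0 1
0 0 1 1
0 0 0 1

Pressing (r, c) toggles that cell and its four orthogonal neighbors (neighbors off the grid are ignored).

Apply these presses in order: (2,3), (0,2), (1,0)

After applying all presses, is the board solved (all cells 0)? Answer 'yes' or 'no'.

After press 1 at (2,3):
0 0 1 0
0 1 1 1
1 1 1 0
0 0 1 0
0 0 0 1

After press 2 at (0,2):
0 1 0 1
0 1 0 1
1 1 1 0
0 0 1 0
0 0 0 1

After press 3 at (1,0):
1 1 0 1
1 0 0 1
0 1 1 0
0 0 1 0
0 0 0 1

Lights still on: 9

Answer: no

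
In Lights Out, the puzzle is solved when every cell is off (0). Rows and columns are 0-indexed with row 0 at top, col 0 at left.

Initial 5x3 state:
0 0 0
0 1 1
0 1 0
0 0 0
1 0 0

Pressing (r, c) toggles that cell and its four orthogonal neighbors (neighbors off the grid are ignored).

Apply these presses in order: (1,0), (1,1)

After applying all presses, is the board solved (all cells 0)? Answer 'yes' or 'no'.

Answer: no

Derivation:
After press 1 at (1,0):
1 0 0
1 0 1
1 1 0
0 0 0
1 0 0

After press 2 at (1,1):
1 1 0
0 1 0
1 0 0
0 0 0
1 0 0

Lights still on: 5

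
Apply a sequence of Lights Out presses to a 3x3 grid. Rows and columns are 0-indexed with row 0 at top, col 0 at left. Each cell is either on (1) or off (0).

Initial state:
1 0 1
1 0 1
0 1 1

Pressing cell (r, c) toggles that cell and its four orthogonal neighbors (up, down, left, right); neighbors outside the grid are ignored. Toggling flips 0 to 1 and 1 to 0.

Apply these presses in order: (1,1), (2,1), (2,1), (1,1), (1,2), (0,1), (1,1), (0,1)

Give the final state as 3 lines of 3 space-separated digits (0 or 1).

After press 1 at (1,1):
1 1 1
0 1 0
0 0 1

After press 2 at (2,1):
1 1 1
0 0 0
1 1 0

After press 3 at (2,1):
1 1 1
0 1 0
0 0 1

After press 4 at (1,1):
1 0 1
1 0 1
0 1 1

After press 5 at (1,2):
1 0 0
1 1 0
0 1 0

After press 6 at (0,1):
0 1 1
1 0 0
0 1 0

After press 7 at (1,1):
0 0 1
0 1 1
0 0 0

After press 8 at (0,1):
1 1 0
0 0 1
0 0 0

Answer: 1 1 0
0 0 1
0 0 0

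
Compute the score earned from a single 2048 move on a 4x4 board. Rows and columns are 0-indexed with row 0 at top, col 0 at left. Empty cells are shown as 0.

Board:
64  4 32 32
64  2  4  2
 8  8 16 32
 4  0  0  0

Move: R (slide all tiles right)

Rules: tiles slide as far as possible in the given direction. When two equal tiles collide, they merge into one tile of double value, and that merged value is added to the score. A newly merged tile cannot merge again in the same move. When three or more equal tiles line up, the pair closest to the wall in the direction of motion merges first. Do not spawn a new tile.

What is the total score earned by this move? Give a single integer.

Slide right:
row 0: [64, 4, 32, 32] -> [0, 64, 4, 64]  score +64 (running 64)
row 1: [64, 2, 4, 2] -> [64, 2, 4, 2]  score +0 (running 64)
row 2: [8, 8, 16, 32] -> [0, 16, 16, 32]  score +16 (running 80)
row 3: [4, 0, 0, 0] -> [0, 0, 0, 4]  score +0 (running 80)
Board after move:
 0 64  4 64
64  2  4  2
 0 16 16 32
 0  0  0  4

Answer: 80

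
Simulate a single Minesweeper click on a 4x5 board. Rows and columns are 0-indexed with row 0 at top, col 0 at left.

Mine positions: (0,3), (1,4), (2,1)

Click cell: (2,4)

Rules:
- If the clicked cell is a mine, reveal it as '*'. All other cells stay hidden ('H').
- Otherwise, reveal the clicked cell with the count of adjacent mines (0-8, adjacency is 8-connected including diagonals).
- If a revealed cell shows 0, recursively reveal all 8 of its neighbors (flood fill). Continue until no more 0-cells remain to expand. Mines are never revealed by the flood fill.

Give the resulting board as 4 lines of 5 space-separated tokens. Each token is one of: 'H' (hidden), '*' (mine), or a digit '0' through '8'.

H H H H H
H H H H H
H H H H 1
H H H H H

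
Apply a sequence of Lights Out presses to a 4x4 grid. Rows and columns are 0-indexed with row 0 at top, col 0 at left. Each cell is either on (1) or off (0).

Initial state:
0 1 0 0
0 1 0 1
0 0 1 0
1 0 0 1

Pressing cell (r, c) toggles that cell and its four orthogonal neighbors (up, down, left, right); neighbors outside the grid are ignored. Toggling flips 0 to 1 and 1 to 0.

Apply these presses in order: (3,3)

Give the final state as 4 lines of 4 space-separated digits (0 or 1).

After press 1 at (3,3):
0 1 0 0
0 1 0 1
0 0 1 1
1 0 1 0

Answer: 0 1 0 0
0 1 0 1
0 0 1 1
1 0 1 0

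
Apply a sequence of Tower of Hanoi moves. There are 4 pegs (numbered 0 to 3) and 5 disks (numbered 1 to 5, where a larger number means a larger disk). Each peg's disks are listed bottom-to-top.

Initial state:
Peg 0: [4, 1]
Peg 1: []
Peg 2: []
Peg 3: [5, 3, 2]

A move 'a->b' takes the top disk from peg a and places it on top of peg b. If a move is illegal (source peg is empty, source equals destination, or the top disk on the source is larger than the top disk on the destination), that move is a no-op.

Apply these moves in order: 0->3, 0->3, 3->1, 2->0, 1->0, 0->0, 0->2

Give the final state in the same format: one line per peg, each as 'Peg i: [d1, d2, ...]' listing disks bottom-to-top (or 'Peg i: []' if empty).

After move 1 (0->3):
Peg 0: [4]
Peg 1: []
Peg 2: []
Peg 3: [5, 3, 2, 1]

After move 2 (0->3):
Peg 0: [4]
Peg 1: []
Peg 2: []
Peg 3: [5, 3, 2, 1]

After move 3 (3->1):
Peg 0: [4]
Peg 1: [1]
Peg 2: []
Peg 3: [5, 3, 2]

After move 4 (2->0):
Peg 0: [4]
Peg 1: [1]
Peg 2: []
Peg 3: [5, 3, 2]

After move 5 (1->0):
Peg 0: [4, 1]
Peg 1: []
Peg 2: []
Peg 3: [5, 3, 2]

After move 6 (0->0):
Peg 0: [4, 1]
Peg 1: []
Peg 2: []
Peg 3: [5, 3, 2]

After move 7 (0->2):
Peg 0: [4]
Peg 1: []
Peg 2: [1]
Peg 3: [5, 3, 2]

Answer: Peg 0: [4]
Peg 1: []
Peg 2: [1]
Peg 3: [5, 3, 2]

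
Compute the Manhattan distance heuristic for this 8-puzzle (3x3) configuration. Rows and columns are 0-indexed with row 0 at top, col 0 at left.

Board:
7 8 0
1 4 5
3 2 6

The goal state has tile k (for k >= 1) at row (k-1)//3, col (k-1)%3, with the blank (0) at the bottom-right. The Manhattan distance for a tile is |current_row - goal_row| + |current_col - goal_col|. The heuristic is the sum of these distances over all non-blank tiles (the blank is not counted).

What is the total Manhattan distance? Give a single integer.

Answer: 14

Derivation:
Tile 7: (0,0)->(2,0) = 2
Tile 8: (0,1)->(2,1) = 2
Tile 1: (1,0)->(0,0) = 1
Tile 4: (1,1)->(1,0) = 1
Tile 5: (1,2)->(1,1) = 1
Tile 3: (2,0)->(0,2) = 4
Tile 2: (2,1)->(0,1) = 2
Tile 6: (2,2)->(1,2) = 1
Sum: 2 + 2 + 1 + 1 + 1 + 4 + 2 + 1 = 14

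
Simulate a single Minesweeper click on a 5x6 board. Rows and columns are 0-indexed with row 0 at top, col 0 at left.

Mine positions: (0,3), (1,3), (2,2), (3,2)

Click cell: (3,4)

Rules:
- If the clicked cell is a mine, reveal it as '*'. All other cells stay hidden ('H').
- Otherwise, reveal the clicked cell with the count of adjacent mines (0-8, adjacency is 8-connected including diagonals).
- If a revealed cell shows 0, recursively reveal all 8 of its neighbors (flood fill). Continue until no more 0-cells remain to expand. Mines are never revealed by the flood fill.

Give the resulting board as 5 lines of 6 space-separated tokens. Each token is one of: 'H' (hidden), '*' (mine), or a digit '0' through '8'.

H H H H 2 0
H H H H 2 0
H H H 3 1 0
H H H 2 0 0
H H H 1 0 0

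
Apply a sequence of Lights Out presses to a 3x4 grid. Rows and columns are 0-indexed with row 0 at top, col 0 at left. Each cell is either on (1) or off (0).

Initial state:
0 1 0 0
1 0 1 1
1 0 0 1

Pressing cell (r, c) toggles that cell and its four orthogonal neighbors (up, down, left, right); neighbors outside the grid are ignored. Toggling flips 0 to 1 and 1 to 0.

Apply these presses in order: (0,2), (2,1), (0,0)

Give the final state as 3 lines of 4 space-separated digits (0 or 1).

After press 1 at (0,2):
0 0 1 1
1 0 0 1
1 0 0 1

After press 2 at (2,1):
0 0 1 1
1 1 0 1
0 1 1 1

After press 3 at (0,0):
1 1 1 1
0 1 0 1
0 1 1 1

Answer: 1 1 1 1
0 1 0 1
0 1 1 1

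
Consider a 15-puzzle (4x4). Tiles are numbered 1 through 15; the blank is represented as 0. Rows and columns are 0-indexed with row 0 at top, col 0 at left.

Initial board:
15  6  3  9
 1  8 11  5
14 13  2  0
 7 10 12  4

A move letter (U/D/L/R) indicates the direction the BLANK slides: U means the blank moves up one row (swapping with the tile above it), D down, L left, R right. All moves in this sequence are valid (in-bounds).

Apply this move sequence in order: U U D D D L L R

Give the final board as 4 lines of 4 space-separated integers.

After move 1 (U):
15  6  3  9
 1  8 11  0
14 13  2  5
 7 10 12  4

After move 2 (U):
15  6  3  0
 1  8 11  9
14 13  2  5
 7 10 12  4

After move 3 (D):
15  6  3  9
 1  8 11  0
14 13  2  5
 7 10 12  4

After move 4 (D):
15  6  3  9
 1  8 11  5
14 13  2  0
 7 10 12  4

After move 5 (D):
15  6  3  9
 1  8 11  5
14 13  2  4
 7 10 12  0

After move 6 (L):
15  6  3  9
 1  8 11  5
14 13  2  4
 7 10  0 12

After move 7 (L):
15  6  3  9
 1  8 11  5
14 13  2  4
 7  0 10 12

After move 8 (R):
15  6  3  9
 1  8 11  5
14 13  2  4
 7 10  0 12

Answer: 15  6  3  9
 1  8 11  5
14 13  2  4
 7 10  0 12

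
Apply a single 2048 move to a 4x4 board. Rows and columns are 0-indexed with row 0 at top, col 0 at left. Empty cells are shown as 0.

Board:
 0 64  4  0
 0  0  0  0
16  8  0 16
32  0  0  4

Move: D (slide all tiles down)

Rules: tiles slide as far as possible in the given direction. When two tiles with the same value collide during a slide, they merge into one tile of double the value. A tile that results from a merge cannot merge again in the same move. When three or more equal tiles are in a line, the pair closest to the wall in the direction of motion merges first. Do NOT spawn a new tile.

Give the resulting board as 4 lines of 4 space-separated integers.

Answer:  0  0  0  0
 0  0  0  0
16 64  0 16
32  8  4  4

Derivation:
Slide down:
col 0: [0, 0, 16, 32] -> [0, 0, 16, 32]
col 1: [64, 0, 8, 0] -> [0, 0, 64, 8]
col 2: [4, 0, 0, 0] -> [0, 0, 0, 4]
col 3: [0, 0, 16, 4] -> [0, 0, 16, 4]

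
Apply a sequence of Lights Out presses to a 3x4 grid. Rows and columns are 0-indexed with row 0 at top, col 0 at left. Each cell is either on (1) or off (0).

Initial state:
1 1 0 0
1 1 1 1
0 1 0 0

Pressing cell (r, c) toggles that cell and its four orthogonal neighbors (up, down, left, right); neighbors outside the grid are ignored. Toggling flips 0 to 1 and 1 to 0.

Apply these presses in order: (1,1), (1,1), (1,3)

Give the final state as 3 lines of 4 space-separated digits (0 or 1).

Answer: 1 1 0 1
1 1 0 0
0 1 0 1

Derivation:
After press 1 at (1,1):
1 0 0 0
0 0 0 1
0 0 0 0

After press 2 at (1,1):
1 1 0 0
1 1 1 1
0 1 0 0

After press 3 at (1,3):
1 1 0 1
1 1 0 0
0 1 0 1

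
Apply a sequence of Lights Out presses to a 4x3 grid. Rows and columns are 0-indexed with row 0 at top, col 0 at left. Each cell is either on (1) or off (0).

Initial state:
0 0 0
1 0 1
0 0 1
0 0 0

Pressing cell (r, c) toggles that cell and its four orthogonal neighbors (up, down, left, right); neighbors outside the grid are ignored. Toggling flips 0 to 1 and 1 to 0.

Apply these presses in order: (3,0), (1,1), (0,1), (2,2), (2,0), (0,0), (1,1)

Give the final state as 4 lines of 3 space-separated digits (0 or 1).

Answer: 0 0 1
1 1 0
0 0 0
0 1 1

Derivation:
After press 1 at (3,0):
0 0 0
1 0 1
1 0 1
1 1 0

After press 2 at (1,1):
0 1 0
0 1 0
1 1 1
1 1 0

After press 3 at (0,1):
1 0 1
0 0 0
1 1 1
1 1 0

After press 4 at (2,2):
1 0 1
0 0 1
1 0 0
1 1 1

After press 5 at (2,0):
1 0 1
1 0 1
0 1 0
0 1 1

After press 6 at (0,0):
0 1 1
0 0 1
0 1 0
0 1 1

After press 7 at (1,1):
0 0 1
1 1 0
0 0 0
0 1 1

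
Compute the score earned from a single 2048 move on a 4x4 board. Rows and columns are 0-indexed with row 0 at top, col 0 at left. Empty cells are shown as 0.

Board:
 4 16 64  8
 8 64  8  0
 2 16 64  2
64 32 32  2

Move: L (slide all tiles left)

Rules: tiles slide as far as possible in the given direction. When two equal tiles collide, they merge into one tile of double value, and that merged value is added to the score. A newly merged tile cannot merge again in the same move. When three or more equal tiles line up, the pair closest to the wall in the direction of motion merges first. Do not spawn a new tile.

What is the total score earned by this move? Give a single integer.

Slide left:
row 0: [4, 16, 64, 8] -> [4, 16, 64, 8]  score +0 (running 0)
row 1: [8, 64, 8, 0] -> [8, 64, 8, 0]  score +0 (running 0)
row 2: [2, 16, 64, 2] -> [2, 16, 64, 2]  score +0 (running 0)
row 3: [64, 32, 32, 2] -> [64, 64, 2, 0]  score +64 (running 64)
Board after move:
 4 16 64  8
 8 64  8  0
 2 16 64  2
64 64  2  0

Answer: 64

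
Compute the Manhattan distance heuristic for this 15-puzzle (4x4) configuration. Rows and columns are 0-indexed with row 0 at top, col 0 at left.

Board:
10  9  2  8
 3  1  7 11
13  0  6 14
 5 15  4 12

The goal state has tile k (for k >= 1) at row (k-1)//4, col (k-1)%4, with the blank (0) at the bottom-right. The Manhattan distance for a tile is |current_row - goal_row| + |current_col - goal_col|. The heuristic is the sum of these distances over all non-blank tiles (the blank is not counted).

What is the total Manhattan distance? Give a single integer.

Tile 10: at (0,0), goal (2,1), distance |0-2|+|0-1| = 3
Tile 9: at (0,1), goal (2,0), distance |0-2|+|1-0| = 3
Tile 2: at (0,2), goal (0,1), distance |0-0|+|2-1| = 1
Tile 8: at (0,3), goal (1,3), distance |0-1|+|3-3| = 1
Tile 3: at (1,0), goal (0,2), distance |1-0|+|0-2| = 3
Tile 1: at (1,1), goal (0,0), distance |1-0|+|1-0| = 2
Tile 7: at (1,2), goal (1,2), distance |1-1|+|2-2| = 0
Tile 11: at (1,3), goal (2,2), distance |1-2|+|3-2| = 2
Tile 13: at (2,0), goal (3,0), distance |2-3|+|0-0| = 1
Tile 6: at (2,2), goal (1,1), distance |2-1|+|2-1| = 2
Tile 14: at (2,3), goal (3,1), distance |2-3|+|3-1| = 3
Tile 5: at (3,0), goal (1,0), distance |3-1|+|0-0| = 2
Tile 15: at (3,1), goal (3,2), distance |3-3|+|1-2| = 1
Tile 4: at (3,2), goal (0,3), distance |3-0|+|2-3| = 4
Tile 12: at (3,3), goal (2,3), distance |3-2|+|3-3| = 1
Sum: 3 + 3 + 1 + 1 + 3 + 2 + 0 + 2 + 1 + 2 + 3 + 2 + 1 + 4 + 1 = 29

Answer: 29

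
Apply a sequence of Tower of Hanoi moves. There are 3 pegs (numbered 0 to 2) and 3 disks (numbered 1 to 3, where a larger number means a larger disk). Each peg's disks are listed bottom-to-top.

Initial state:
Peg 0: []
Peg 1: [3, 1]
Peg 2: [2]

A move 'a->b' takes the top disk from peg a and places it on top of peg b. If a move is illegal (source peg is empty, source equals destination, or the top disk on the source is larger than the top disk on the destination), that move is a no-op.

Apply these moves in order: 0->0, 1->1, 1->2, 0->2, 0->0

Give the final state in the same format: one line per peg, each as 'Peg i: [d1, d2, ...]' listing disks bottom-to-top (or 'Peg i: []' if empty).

After move 1 (0->0):
Peg 0: []
Peg 1: [3, 1]
Peg 2: [2]

After move 2 (1->1):
Peg 0: []
Peg 1: [3, 1]
Peg 2: [2]

After move 3 (1->2):
Peg 0: []
Peg 1: [3]
Peg 2: [2, 1]

After move 4 (0->2):
Peg 0: []
Peg 1: [3]
Peg 2: [2, 1]

After move 5 (0->0):
Peg 0: []
Peg 1: [3]
Peg 2: [2, 1]

Answer: Peg 0: []
Peg 1: [3]
Peg 2: [2, 1]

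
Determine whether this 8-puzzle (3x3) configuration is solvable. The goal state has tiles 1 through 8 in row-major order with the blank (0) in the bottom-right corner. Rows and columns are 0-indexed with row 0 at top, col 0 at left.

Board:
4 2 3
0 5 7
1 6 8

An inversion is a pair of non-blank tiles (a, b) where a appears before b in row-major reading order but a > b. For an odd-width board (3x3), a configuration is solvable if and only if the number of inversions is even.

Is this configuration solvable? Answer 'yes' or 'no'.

Answer: yes

Derivation:
Inversions (pairs i<j in row-major order where tile[i] > tile[j] > 0): 8
8 is even, so the puzzle is solvable.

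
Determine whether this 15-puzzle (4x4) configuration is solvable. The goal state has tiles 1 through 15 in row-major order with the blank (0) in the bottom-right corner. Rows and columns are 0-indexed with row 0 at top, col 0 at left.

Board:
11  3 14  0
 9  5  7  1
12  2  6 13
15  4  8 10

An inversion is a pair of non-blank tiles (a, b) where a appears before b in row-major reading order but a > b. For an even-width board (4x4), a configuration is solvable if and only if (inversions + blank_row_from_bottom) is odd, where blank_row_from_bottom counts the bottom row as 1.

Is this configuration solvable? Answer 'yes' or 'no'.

Inversions: 49
Blank is in row 0 (0-indexed from top), which is row 4 counting from the bottom (bottom = 1).
49 + 4 = 53, which is odd, so the puzzle is solvable.

Answer: yes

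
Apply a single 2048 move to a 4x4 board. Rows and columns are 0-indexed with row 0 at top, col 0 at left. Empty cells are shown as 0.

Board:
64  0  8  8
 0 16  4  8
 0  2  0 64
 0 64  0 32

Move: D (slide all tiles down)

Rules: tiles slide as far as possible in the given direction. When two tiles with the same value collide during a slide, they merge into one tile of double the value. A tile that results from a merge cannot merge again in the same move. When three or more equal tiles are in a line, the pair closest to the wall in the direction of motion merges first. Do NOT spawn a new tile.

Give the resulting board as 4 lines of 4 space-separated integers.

Slide down:
col 0: [64, 0, 0, 0] -> [0, 0, 0, 64]
col 1: [0, 16, 2, 64] -> [0, 16, 2, 64]
col 2: [8, 4, 0, 0] -> [0, 0, 8, 4]
col 3: [8, 8, 64, 32] -> [0, 16, 64, 32]

Answer:  0  0  0  0
 0 16  0 16
 0  2  8 64
64 64  4 32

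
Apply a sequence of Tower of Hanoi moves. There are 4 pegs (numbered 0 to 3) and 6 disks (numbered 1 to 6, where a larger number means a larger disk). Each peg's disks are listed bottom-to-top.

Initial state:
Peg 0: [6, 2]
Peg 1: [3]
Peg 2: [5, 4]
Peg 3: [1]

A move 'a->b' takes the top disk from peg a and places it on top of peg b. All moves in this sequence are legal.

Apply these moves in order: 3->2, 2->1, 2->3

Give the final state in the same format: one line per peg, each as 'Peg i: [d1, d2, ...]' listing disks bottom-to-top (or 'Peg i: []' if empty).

After move 1 (3->2):
Peg 0: [6, 2]
Peg 1: [3]
Peg 2: [5, 4, 1]
Peg 3: []

After move 2 (2->1):
Peg 0: [6, 2]
Peg 1: [3, 1]
Peg 2: [5, 4]
Peg 3: []

After move 3 (2->3):
Peg 0: [6, 2]
Peg 1: [3, 1]
Peg 2: [5]
Peg 3: [4]

Answer: Peg 0: [6, 2]
Peg 1: [3, 1]
Peg 2: [5]
Peg 3: [4]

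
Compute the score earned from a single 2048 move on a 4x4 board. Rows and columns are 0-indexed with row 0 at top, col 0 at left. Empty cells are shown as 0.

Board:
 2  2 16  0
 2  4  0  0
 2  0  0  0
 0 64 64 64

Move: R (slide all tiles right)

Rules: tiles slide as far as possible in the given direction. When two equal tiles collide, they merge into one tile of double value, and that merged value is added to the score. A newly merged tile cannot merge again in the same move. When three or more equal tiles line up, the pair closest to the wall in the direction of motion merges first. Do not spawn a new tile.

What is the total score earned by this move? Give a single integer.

Answer: 132

Derivation:
Slide right:
row 0: [2, 2, 16, 0] -> [0, 0, 4, 16]  score +4 (running 4)
row 1: [2, 4, 0, 0] -> [0, 0, 2, 4]  score +0 (running 4)
row 2: [2, 0, 0, 0] -> [0, 0, 0, 2]  score +0 (running 4)
row 3: [0, 64, 64, 64] -> [0, 0, 64, 128]  score +128 (running 132)
Board after move:
  0   0   4  16
  0   0   2   4
  0   0   0   2
  0   0  64 128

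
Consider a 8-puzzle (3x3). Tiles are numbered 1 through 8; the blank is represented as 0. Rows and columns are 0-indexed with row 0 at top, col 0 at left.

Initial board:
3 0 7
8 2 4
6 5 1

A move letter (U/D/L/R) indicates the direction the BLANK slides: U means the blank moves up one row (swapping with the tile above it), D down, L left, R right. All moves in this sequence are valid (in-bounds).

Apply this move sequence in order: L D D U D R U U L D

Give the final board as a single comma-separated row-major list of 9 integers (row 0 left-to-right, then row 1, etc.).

After move 1 (L):
0 3 7
8 2 4
6 5 1

After move 2 (D):
8 3 7
0 2 4
6 5 1

After move 3 (D):
8 3 7
6 2 4
0 5 1

After move 4 (U):
8 3 7
0 2 4
6 5 1

After move 5 (D):
8 3 7
6 2 4
0 5 1

After move 6 (R):
8 3 7
6 2 4
5 0 1

After move 7 (U):
8 3 7
6 0 4
5 2 1

After move 8 (U):
8 0 7
6 3 4
5 2 1

After move 9 (L):
0 8 7
6 3 4
5 2 1

After move 10 (D):
6 8 7
0 3 4
5 2 1

Answer: 6, 8, 7, 0, 3, 4, 5, 2, 1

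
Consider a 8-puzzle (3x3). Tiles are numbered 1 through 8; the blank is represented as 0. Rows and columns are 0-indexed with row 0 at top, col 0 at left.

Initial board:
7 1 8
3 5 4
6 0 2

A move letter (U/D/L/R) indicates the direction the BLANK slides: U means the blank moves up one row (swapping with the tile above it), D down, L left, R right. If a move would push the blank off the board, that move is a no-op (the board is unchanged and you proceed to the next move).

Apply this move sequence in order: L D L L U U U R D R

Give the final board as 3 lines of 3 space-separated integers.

Answer: 1 5 8
7 4 0
3 6 2

Derivation:
After move 1 (L):
7 1 8
3 5 4
0 6 2

After move 2 (D):
7 1 8
3 5 4
0 6 2

After move 3 (L):
7 1 8
3 5 4
0 6 2

After move 4 (L):
7 1 8
3 5 4
0 6 2

After move 5 (U):
7 1 8
0 5 4
3 6 2

After move 6 (U):
0 1 8
7 5 4
3 6 2

After move 7 (U):
0 1 8
7 5 4
3 6 2

After move 8 (R):
1 0 8
7 5 4
3 6 2

After move 9 (D):
1 5 8
7 0 4
3 6 2

After move 10 (R):
1 5 8
7 4 0
3 6 2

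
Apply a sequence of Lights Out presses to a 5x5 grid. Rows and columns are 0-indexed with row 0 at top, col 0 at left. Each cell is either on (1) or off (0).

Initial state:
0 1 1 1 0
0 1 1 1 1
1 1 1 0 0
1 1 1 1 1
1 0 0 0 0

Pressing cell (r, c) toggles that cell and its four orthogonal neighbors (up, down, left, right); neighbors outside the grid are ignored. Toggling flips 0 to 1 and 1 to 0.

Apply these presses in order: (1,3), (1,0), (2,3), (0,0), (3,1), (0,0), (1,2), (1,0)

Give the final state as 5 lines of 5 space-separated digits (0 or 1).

Answer: 0 1 0 0 0
0 0 1 0 0
1 0 1 0 1
0 0 0 0 1
1 1 0 0 0

Derivation:
After press 1 at (1,3):
0 1 1 0 0
0 1 0 0 0
1 1 1 1 0
1 1 1 1 1
1 0 0 0 0

After press 2 at (1,0):
1 1 1 0 0
1 0 0 0 0
0 1 1 1 0
1 1 1 1 1
1 0 0 0 0

After press 3 at (2,3):
1 1 1 0 0
1 0 0 1 0
0 1 0 0 1
1 1 1 0 1
1 0 0 0 0

After press 4 at (0,0):
0 0 1 0 0
0 0 0 1 0
0 1 0 0 1
1 1 1 0 1
1 0 0 0 0

After press 5 at (3,1):
0 0 1 0 0
0 0 0 1 0
0 0 0 0 1
0 0 0 0 1
1 1 0 0 0

After press 6 at (0,0):
1 1 1 0 0
1 0 0 1 0
0 0 0 0 1
0 0 0 0 1
1 1 0 0 0

After press 7 at (1,2):
1 1 0 0 0
1 1 1 0 0
0 0 1 0 1
0 0 0 0 1
1 1 0 0 0

After press 8 at (1,0):
0 1 0 0 0
0 0 1 0 0
1 0 1 0 1
0 0 0 0 1
1 1 0 0 0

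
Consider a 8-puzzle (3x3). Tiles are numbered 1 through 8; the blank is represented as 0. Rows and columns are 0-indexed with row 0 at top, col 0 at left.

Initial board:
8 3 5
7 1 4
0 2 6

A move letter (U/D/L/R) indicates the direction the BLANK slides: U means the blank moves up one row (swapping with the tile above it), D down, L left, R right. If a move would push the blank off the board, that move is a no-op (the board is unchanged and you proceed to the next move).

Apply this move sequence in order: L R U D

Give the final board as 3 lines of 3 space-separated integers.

Answer: 8 3 5
7 1 4
2 0 6

Derivation:
After move 1 (L):
8 3 5
7 1 4
0 2 6

After move 2 (R):
8 3 5
7 1 4
2 0 6

After move 3 (U):
8 3 5
7 0 4
2 1 6

After move 4 (D):
8 3 5
7 1 4
2 0 6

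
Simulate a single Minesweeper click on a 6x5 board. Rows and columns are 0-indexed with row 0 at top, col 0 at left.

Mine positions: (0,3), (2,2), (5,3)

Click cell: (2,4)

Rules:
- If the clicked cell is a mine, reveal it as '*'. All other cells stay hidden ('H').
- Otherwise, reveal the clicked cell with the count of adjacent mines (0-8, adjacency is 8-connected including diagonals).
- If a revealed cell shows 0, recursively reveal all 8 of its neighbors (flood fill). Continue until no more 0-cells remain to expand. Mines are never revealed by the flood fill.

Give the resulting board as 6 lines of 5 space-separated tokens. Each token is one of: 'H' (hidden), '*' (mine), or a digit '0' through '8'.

H H H H H
H H H 2 1
H H H 1 0
H H H 1 0
H H H 1 1
H H H H H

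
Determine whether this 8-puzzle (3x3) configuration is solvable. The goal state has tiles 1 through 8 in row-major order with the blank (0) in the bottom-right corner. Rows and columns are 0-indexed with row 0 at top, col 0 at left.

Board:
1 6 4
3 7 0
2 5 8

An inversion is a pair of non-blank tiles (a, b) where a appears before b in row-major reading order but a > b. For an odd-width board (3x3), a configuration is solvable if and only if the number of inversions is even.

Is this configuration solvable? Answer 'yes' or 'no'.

Answer: no

Derivation:
Inversions (pairs i<j in row-major order where tile[i] > tile[j] > 0): 9
9 is odd, so the puzzle is not solvable.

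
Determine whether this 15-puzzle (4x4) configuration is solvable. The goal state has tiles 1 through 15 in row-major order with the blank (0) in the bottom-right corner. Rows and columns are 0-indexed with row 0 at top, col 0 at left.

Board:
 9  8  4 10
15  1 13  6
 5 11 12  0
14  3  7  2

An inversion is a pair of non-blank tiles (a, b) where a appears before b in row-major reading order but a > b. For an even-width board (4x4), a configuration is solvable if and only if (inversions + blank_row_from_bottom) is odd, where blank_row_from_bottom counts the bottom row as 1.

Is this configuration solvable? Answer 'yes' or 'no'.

Inversions: 57
Blank is in row 2 (0-indexed from top), which is row 2 counting from the bottom (bottom = 1).
57 + 2 = 59, which is odd, so the puzzle is solvable.

Answer: yes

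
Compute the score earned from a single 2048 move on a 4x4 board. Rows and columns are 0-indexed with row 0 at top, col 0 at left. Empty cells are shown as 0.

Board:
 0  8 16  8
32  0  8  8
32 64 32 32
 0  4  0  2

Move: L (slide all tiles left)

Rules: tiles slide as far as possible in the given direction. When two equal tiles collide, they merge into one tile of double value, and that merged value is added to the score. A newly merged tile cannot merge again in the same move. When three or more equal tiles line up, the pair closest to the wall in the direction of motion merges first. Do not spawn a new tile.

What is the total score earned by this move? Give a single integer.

Slide left:
row 0: [0, 8, 16, 8] -> [8, 16, 8, 0]  score +0 (running 0)
row 1: [32, 0, 8, 8] -> [32, 16, 0, 0]  score +16 (running 16)
row 2: [32, 64, 32, 32] -> [32, 64, 64, 0]  score +64 (running 80)
row 3: [0, 4, 0, 2] -> [4, 2, 0, 0]  score +0 (running 80)
Board after move:
 8 16  8  0
32 16  0  0
32 64 64  0
 4  2  0  0

Answer: 80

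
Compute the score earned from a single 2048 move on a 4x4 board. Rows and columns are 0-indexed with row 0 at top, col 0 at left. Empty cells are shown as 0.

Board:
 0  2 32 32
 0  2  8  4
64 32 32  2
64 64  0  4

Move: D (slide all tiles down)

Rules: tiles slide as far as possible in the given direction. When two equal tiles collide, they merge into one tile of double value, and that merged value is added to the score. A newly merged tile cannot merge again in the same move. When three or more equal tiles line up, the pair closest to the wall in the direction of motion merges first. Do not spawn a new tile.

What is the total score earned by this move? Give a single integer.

Answer: 132

Derivation:
Slide down:
col 0: [0, 0, 64, 64] -> [0, 0, 0, 128]  score +128 (running 128)
col 1: [2, 2, 32, 64] -> [0, 4, 32, 64]  score +4 (running 132)
col 2: [32, 8, 32, 0] -> [0, 32, 8, 32]  score +0 (running 132)
col 3: [32, 4, 2, 4] -> [32, 4, 2, 4]  score +0 (running 132)
Board after move:
  0   0   0  32
  0   4  32   4
  0  32   8   2
128  64  32   4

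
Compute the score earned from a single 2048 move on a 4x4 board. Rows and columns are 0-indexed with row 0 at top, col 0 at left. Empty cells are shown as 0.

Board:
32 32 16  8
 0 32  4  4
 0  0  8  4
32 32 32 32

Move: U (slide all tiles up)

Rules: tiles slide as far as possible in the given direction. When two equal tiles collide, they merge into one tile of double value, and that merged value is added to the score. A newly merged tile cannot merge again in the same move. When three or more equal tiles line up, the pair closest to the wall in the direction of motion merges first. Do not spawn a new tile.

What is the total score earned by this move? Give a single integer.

Answer: 136

Derivation:
Slide up:
col 0: [32, 0, 0, 32] -> [64, 0, 0, 0]  score +64 (running 64)
col 1: [32, 32, 0, 32] -> [64, 32, 0, 0]  score +64 (running 128)
col 2: [16, 4, 8, 32] -> [16, 4, 8, 32]  score +0 (running 128)
col 3: [8, 4, 4, 32] -> [8, 8, 32, 0]  score +8 (running 136)
Board after move:
64 64 16  8
 0 32  4  8
 0  0  8 32
 0  0 32  0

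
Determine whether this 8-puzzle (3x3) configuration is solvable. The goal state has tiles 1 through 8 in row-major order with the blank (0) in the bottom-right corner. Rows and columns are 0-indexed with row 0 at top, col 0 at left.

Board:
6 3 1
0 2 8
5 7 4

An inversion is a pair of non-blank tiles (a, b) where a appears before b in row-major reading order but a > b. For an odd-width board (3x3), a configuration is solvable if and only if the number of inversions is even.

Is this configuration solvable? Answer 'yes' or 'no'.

Answer: yes

Derivation:
Inversions (pairs i<j in row-major order where tile[i] > tile[j] > 0): 12
12 is even, so the puzzle is solvable.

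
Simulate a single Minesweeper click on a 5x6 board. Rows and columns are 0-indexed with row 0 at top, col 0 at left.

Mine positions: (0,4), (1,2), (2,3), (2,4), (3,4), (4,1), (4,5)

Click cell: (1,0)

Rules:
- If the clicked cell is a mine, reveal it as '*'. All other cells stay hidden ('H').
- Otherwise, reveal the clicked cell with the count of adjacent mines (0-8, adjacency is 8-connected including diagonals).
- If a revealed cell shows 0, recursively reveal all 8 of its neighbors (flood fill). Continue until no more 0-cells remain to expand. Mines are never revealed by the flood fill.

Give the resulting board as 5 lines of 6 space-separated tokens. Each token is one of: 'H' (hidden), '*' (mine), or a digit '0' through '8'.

0 1 H H H H
0 1 H H H H
0 1 H H H H
1 1 H H H H
H H H H H H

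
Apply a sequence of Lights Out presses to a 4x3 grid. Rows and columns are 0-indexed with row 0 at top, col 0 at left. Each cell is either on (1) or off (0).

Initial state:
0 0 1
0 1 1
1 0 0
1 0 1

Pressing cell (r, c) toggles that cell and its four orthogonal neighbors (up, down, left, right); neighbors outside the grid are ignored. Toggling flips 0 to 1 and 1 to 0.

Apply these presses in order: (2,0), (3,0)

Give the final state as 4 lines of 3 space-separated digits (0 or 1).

Answer: 0 0 1
1 1 1
1 1 0
1 1 1

Derivation:
After press 1 at (2,0):
0 0 1
1 1 1
0 1 0
0 0 1

After press 2 at (3,0):
0 0 1
1 1 1
1 1 0
1 1 1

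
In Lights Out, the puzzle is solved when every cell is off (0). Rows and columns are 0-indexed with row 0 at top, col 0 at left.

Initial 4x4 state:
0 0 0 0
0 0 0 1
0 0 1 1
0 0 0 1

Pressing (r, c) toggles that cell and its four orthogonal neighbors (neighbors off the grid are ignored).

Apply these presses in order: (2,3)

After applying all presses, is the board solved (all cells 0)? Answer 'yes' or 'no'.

Answer: yes

Derivation:
After press 1 at (2,3):
0 0 0 0
0 0 0 0
0 0 0 0
0 0 0 0

Lights still on: 0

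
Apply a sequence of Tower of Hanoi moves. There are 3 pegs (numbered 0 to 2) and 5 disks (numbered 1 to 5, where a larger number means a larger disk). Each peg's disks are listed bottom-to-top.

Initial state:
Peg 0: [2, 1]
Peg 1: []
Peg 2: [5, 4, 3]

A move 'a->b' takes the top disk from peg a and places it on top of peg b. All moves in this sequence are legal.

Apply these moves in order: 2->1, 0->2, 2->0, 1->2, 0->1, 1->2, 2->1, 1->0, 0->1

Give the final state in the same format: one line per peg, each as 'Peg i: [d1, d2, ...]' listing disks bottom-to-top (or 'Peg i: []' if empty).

Answer: Peg 0: [2]
Peg 1: [1]
Peg 2: [5, 4, 3]

Derivation:
After move 1 (2->1):
Peg 0: [2, 1]
Peg 1: [3]
Peg 2: [5, 4]

After move 2 (0->2):
Peg 0: [2]
Peg 1: [3]
Peg 2: [5, 4, 1]

After move 3 (2->0):
Peg 0: [2, 1]
Peg 1: [3]
Peg 2: [5, 4]

After move 4 (1->2):
Peg 0: [2, 1]
Peg 1: []
Peg 2: [5, 4, 3]

After move 5 (0->1):
Peg 0: [2]
Peg 1: [1]
Peg 2: [5, 4, 3]

After move 6 (1->2):
Peg 0: [2]
Peg 1: []
Peg 2: [5, 4, 3, 1]

After move 7 (2->1):
Peg 0: [2]
Peg 1: [1]
Peg 2: [5, 4, 3]

After move 8 (1->0):
Peg 0: [2, 1]
Peg 1: []
Peg 2: [5, 4, 3]

After move 9 (0->1):
Peg 0: [2]
Peg 1: [1]
Peg 2: [5, 4, 3]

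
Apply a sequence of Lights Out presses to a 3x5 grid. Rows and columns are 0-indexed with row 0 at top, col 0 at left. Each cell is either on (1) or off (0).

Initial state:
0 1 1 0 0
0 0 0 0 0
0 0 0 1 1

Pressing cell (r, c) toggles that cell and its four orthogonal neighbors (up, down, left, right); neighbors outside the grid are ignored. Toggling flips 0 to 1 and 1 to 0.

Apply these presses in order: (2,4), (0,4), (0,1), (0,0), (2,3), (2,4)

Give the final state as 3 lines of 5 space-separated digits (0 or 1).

Answer: 0 1 0 1 1
1 1 0 1 1
0 0 1 0 0

Derivation:
After press 1 at (2,4):
0 1 1 0 0
0 0 0 0 1
0 0 0 0 0

After press 2 at (0,4):
0 1 1 1 1
0 0 0 0 0
0 0 0 0 0

After press 3 at (0,1):
1 0 0 1 1
0 1 0 0 0
0 0 0 0 0

After press 4 at (0,0):
0 1 0 1 1
1 1 0 0 0
0 0 0 0 0

After press 5 at (2,3):
0 1 0 1 1
1 1 0 1 0
0 0 1 1 1

After press 6 at (2,4):
0 1 0 1 1
1 1 0 1 1
0 0 1 0 0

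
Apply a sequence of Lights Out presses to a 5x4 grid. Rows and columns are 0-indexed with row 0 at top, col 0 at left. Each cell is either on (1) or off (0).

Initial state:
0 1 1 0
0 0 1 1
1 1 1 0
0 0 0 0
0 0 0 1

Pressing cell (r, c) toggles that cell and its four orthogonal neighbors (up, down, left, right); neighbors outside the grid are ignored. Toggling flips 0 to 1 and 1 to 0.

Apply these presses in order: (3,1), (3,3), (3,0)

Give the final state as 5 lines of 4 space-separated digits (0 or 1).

After press 1 at (3,1):
0 1 1 0
0 0 1 1
1 0 1 0
1 1 1 0
0 1 0 1

After press 2 at (3,3):
0 1 1 0
0 0 1 1
1 0 1 1
1 1 0 1
0 1 0 0

After press 3 at (3,0):
0 1 1 0
0 0 1 1
0 0 1 1
0 0 0 1
1 1 0 0

Answer: 0 1 1 0
0 0 1 1
0 0 1 1
0 0 0 1
1 1 0 0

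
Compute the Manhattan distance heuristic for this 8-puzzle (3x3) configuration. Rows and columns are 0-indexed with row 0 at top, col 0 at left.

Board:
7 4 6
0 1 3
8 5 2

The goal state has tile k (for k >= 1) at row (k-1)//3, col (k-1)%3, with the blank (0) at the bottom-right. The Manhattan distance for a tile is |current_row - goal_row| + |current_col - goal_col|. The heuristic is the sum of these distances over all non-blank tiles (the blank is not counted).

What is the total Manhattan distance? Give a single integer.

Tile 7: (0,0)->(2,0) = 2
Tile 4: (0,1)->(1,0) = 2
Tile 6: (0,2)->(1,2) = 1
Tile 1: (1,1)->(0,0) = 2
Tile 3: (1,2)->(0,2) = 1
Tile 8: (2,0)->(2,1) = 1
Tile 5: (2,1)->(1,1) = 1
Tile 2: (2,2)->(0,1) = 3
Sum: 2 + 2 + 1 + 2 + 1 + 1 + 1 + 3 = 13

Answer: 13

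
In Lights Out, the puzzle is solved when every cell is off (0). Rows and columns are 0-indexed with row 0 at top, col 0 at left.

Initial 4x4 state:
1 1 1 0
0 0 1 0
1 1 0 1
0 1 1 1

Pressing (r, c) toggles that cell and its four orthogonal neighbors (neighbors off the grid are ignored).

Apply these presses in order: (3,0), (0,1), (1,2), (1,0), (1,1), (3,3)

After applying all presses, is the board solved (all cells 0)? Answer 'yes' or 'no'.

Answer: no

Derivation:
After press 1 at (3,0):
1 1 1 0
0 0 1 0
0 1 0 1
1 0 1 1

After press 2 at (0,1):
0 0 0 0
0 1 1 0
0 1 0 1
1 0 1 1

After press 3 at (1,2):
0 0 1 0
0 0 0 1
0 1 1 1
1 0 1 1

After press 4 at (1,0):
1 0 1 0
1 1 0 1
1 1 1 1
1 0 1 1

After press 5 at (1,1):
1 1 1 0
0 0 1 1
1 0 1 1
1 0 1 1

After press 6 at (3,3):
1 1 1 0
0 0 1 1
1 0 1 0
1 0 0 0

Lights still on: 8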